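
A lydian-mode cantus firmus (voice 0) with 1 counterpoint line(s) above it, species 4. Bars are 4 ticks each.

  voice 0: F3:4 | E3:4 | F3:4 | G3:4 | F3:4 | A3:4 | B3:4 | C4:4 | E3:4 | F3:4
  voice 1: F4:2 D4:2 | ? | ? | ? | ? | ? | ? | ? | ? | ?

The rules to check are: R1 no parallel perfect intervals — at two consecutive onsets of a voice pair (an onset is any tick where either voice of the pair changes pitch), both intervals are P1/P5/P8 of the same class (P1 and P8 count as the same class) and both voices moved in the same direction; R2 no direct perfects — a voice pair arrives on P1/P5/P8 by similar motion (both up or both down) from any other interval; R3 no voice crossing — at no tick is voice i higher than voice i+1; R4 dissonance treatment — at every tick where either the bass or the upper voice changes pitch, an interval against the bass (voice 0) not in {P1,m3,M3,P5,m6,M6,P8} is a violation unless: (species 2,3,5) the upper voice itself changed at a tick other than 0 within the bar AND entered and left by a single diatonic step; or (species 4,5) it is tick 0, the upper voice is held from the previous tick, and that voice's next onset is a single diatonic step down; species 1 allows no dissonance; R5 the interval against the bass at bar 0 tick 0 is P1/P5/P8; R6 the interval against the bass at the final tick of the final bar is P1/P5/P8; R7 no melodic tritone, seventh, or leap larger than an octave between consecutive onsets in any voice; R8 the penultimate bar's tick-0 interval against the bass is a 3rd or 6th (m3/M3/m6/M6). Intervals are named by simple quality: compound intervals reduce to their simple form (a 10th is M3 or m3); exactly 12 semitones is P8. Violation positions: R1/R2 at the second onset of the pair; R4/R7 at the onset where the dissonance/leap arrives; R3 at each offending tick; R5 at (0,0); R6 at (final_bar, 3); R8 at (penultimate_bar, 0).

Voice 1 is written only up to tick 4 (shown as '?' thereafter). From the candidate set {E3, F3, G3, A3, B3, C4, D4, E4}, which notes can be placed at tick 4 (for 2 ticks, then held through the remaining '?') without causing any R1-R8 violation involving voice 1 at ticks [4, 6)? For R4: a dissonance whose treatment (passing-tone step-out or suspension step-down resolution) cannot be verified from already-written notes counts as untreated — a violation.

E3: violates R2,R7
F3: violates R4
G3: legal
A3: violates R4
B3: violates R2
C4: legal
D4: violates R4
E4: legal

{C4, E4, G3}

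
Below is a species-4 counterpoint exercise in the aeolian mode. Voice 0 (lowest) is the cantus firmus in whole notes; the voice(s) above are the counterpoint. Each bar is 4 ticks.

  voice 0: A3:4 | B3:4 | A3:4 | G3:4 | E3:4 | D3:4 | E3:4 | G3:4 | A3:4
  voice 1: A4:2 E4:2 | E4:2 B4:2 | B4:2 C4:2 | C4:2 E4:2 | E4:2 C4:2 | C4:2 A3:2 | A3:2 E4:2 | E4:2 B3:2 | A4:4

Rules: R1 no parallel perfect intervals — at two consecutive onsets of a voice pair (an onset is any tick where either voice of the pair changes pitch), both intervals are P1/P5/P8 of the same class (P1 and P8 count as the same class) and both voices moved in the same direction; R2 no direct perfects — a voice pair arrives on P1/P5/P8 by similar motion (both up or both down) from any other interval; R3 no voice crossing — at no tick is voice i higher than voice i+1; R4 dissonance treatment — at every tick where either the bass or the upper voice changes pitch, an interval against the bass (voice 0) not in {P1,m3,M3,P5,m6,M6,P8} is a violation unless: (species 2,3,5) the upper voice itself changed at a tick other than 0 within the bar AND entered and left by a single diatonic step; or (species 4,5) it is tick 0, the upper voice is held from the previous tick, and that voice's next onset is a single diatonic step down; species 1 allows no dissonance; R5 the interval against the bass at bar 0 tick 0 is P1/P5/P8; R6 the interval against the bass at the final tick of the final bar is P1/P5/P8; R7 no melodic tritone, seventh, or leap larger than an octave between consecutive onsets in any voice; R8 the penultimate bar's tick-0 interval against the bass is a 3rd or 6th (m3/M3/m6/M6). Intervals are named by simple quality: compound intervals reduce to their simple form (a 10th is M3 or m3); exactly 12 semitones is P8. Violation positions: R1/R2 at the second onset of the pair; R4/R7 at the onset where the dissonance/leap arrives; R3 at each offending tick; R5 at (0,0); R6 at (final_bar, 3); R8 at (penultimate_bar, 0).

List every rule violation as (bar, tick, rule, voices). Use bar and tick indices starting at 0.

bar 0: v0=A3 v1=A4 downbeat P8
bar 1: v0=B3 v1=E4 downbeat P4
bar 2: v0=A3 v1=B4 downbeat M2
bar 3: v0=G3 v1=C4 downbeat P4
bar 4: v0=E3 v1=E4 downbeat P8
bar 5: v0=D3 v1=C4 downbeat m7
bar 6: v0=E3 v1=A3 downbeat P4
bar 7: v0=G3 v1=E4 downbeat M6
bar 8: v0=A3 v1=A4 downbeat P8
  -> R4 @ bar 1 tick 0 v(0, 1): B3/E4 P4 untreated
  -> R4 @ bar 2 tick 0 v(0, 1): A3/B4 M2 untreated
  -> R7 @ bar 2 tick 2 v(1,): B4->C4 leap 11st
  -> R4 @ bar 3 tick 0 v(0, 1): G3/C4 P4 untreated
  -> R4 @ bar 5 tick 0 v(0, 1): D3/C4 m7 untreated
  -> R4 @ bar 6 tick 0 v(0, 1): E3/A3 P4 untreated
  -> R2 @ bar 8 tick 0 v(0, 1): G3/B3 M3 -> A3/A4 P8 similar
  -> R7 @ bar 8 tick 0 v(1,): B3->A4 leap 10st

(1, 0, R4, (0, 1))
(2, 0, R4, (0, 1))
(2, 2, R7, (1,))
(3, 0, R4, (0, 1))
(5, 0, R4, (0, 1))
(6, 0, R4, (0, 1))
(8, 0, R2, (0, 1))
(8, 0, R7, (1,))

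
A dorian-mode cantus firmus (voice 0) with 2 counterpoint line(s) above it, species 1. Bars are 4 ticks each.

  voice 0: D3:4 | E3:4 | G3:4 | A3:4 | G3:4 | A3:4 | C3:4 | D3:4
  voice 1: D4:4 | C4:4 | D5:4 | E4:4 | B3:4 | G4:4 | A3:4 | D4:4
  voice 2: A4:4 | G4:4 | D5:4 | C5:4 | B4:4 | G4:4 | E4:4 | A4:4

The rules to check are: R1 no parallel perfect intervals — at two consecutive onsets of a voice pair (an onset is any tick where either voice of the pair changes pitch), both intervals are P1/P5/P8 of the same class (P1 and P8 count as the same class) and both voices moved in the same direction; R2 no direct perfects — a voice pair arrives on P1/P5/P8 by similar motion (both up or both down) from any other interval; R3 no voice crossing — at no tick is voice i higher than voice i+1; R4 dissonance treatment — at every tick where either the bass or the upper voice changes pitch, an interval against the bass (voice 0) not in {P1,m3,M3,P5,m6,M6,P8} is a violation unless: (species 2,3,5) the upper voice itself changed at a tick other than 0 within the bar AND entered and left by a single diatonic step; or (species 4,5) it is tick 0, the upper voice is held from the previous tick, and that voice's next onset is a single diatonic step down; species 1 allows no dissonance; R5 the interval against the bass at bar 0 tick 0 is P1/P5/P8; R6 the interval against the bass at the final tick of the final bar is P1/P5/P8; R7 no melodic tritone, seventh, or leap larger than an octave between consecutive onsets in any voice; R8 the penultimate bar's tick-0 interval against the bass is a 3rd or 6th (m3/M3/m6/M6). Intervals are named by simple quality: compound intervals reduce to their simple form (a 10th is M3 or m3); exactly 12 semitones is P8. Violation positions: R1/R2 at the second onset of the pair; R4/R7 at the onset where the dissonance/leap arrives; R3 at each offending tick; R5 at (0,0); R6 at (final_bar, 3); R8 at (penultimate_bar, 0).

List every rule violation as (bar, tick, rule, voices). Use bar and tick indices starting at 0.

bar 0: v0=D3 v1=D4 v2=A4 downbeat P5
bar 1: v0=E3 v1=C4 v2=G4 downbeat m3
bar 2: v0=G3 v1=D5 v2=D5 downbeat P5
bar 3: v0=A3 v1=E4 v2=C5 downbeat m3
bar 4: v0=G3 v1=B3 v2=B4 downbeat M3
bar 5: v0=A3 v1=G4 v2=G4 downbeat m7
bar 6: v0=C3 v1=A3 v2=E4 downbeat M3
bar 7: v0=D3 v1=D4 v2=A4 downbeat P5
  -> R1 @ bar 1 tick 0 v(1, 2): D4/A4 P5 -> C4/G4 P5 similar
  -> R2 @ bar 2 tick 0 v(0, 1): E3/C4 m6 -> G3/D5 P5 similar
  -> R2 @ bar 2 tick 0 v(0, 2): E3/G4 m3 -> G3/D5 P5 similar
  -> R2 @ bar 2 tick 0 v(1, 2): C4/G4 P5 -> D5/D5 P1 similar
  -> R7 @ bar 2 tick 0 v(1,): C4->D5 leap 14st
  -> R7 @ bar 3 tick 0 v(1,): D5->E4 leap 10st
  -> R2 @ bar 4 tick 0 v(1, 2): E4/C5 m6 -> B3/B4 P8 similar
  -> R4 @ bar 5 tick 0 v(0, 1): A3/G4 m7 untreated
  -> R4 @ bar 5 tick 0 v(0, 2): A3/G4 m7 untreated
  -> R2 @ bar 6 tick 0 v(1, 2): G4/G4 P1 -> A3/E4 P5 similar
  -> R7 @ bar 6 tick 0 v(1,): G4->A3 leap 10st
  -> R1 @ bar 7 tick 0 v(1, 2): A3/E4 P5 -> D4/A4 P5 similar
  -> R2 @ bar 7 tick 0 v(0, 1): C3/A3 M6 -> D3/D4 P8 similar
  -> R2 @ bar 7 tick 0 v(0, 2): C3/E4 M3 -> D3/A4 P5 similar

(1, 0, R1, (1, 2))
(2, 0, R2, (0, 1))
(2, 0, R2, (0, 2))
(2, 0, R2, (1, 2))
(2, 0, R7, (1,))
(3, 0, R7, (1,))
(4, 0, R2, (1, 2))
(5, 0, R4, (0, 1))
(5, 0, R4, (0, 2))
(6, 0, R2, (1, 2))
(6, 0, R7, (1,))
(7, 0, R1, (1, 2))
(7, 0, R2, (0, 1))
(7, 0, R2, (0, 2))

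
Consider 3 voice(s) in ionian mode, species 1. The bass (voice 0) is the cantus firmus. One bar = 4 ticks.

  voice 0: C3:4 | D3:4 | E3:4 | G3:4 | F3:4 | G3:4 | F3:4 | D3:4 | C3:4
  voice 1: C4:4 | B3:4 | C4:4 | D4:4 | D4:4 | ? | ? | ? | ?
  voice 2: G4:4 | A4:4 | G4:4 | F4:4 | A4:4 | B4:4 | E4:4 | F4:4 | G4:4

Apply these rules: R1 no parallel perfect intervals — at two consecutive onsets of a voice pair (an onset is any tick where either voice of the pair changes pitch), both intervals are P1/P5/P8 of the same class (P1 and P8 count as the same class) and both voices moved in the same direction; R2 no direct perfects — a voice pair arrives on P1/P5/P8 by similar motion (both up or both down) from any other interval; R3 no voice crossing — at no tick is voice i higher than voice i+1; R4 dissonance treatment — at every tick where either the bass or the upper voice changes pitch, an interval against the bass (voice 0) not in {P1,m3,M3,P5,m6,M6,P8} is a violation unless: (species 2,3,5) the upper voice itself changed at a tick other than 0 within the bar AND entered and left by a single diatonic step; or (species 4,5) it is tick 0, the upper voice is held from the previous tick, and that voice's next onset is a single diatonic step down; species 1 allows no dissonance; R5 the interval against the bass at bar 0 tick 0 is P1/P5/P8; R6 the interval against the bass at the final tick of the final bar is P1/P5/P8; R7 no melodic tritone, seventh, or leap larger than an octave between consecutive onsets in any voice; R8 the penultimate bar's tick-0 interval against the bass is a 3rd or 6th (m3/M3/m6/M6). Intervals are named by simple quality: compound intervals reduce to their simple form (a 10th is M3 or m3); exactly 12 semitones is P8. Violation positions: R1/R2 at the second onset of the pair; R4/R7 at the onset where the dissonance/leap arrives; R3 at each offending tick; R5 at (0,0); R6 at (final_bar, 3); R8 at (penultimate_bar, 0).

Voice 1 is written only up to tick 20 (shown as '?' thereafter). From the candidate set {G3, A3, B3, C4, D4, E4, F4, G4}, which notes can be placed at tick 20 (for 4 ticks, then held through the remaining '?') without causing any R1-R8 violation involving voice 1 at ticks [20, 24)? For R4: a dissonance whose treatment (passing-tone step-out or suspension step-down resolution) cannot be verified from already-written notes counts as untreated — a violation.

{B3, D4, G3}

G3: legal
A3: violates R4
B3: legal
C4: violates R4
D4: legal
E4: violates R1
F4: violates R4
G4: violates R2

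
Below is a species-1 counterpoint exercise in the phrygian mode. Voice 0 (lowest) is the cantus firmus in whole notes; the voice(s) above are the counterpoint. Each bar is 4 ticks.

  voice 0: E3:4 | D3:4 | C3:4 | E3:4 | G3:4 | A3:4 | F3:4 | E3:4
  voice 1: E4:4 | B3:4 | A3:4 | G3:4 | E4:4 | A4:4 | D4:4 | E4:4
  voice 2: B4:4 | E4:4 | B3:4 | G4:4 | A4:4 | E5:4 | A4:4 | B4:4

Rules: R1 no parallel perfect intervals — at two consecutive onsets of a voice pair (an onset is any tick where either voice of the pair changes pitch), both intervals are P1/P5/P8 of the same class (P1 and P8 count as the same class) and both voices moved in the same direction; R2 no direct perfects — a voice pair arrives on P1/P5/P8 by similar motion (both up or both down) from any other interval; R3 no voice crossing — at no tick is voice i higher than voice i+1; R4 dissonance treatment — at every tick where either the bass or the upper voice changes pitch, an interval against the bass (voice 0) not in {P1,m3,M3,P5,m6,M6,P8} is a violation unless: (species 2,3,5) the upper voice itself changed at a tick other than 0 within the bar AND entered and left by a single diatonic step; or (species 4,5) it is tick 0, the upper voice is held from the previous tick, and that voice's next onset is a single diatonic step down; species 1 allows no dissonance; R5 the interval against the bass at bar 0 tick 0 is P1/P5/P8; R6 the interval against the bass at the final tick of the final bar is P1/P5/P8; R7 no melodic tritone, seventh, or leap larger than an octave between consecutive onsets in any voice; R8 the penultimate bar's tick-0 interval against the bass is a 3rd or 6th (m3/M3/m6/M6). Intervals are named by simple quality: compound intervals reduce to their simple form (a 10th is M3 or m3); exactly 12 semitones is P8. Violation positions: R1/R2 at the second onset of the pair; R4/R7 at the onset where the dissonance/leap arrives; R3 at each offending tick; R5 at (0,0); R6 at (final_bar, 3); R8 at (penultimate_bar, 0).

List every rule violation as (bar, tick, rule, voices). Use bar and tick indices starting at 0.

(1, 0, R4, (0, 2))
(2, 0, R4, (0, 2))
(4, 0, R4, (0, 2))
(5, 0, R2, (0, 1))
(5, 0, R2, (0, 2))
(5, 0, R2, (1, 2))
(6, 0, R1, (1, 2))
(7, 0, R1, (1, 2))

bar 0: v0=E3 v1=E4 v2=B4 downbeat P5
bar 1: v0=D3 v1=B3 v2=E4 downbeat M2
bar 2: v0=C3 v1=A3 v2=B3 downbeat M7
bar 3: v0=E3 v1=G3 v2=G4 downbeat m3
bar 4: v0=G3 v1=E4 v2=A4 downbeat M2
bar 5: v0=A3 v1=A4 v2=E5 downbeat P5
bar 6: v0=F3 v1=D4 v2=A4 downbeat M3
bar 7: v0=E3 v1=E4 v2=B4 downbeat P5
  -> R4 @ bar 1 tick 0 v(0, 2): D3/E4 M2 untreated
  -> R4 @ bar 2 tick 0 v(0, 2): C3/B3 M7 untreated
  -> R4 @ bar 4 tick 0 v(0, 2): G3/A4 M2 untreated
  -> R2 @ bar 5 tick 0 v(0, 1): G3/E4 M6 -> A3/A4 P8 similar
  -> R2 @ bar 5 tick 0 v(0, 2): G3/A4 M2 -> A3/E5 P5 similar
  -> R2 @ bar 5 tick 0 v(1, 2): E4/A4 P4 -> A4/E5 P5 similar
  -> R1 @ bar 6 tick 0 v(1, 2): A4/E5 P5 -> D4/A4 P5 similar
  -> R1 @ bar 7 tick 0 v(1, 2): D4/A4 P5 -> E4/B4 P5 similar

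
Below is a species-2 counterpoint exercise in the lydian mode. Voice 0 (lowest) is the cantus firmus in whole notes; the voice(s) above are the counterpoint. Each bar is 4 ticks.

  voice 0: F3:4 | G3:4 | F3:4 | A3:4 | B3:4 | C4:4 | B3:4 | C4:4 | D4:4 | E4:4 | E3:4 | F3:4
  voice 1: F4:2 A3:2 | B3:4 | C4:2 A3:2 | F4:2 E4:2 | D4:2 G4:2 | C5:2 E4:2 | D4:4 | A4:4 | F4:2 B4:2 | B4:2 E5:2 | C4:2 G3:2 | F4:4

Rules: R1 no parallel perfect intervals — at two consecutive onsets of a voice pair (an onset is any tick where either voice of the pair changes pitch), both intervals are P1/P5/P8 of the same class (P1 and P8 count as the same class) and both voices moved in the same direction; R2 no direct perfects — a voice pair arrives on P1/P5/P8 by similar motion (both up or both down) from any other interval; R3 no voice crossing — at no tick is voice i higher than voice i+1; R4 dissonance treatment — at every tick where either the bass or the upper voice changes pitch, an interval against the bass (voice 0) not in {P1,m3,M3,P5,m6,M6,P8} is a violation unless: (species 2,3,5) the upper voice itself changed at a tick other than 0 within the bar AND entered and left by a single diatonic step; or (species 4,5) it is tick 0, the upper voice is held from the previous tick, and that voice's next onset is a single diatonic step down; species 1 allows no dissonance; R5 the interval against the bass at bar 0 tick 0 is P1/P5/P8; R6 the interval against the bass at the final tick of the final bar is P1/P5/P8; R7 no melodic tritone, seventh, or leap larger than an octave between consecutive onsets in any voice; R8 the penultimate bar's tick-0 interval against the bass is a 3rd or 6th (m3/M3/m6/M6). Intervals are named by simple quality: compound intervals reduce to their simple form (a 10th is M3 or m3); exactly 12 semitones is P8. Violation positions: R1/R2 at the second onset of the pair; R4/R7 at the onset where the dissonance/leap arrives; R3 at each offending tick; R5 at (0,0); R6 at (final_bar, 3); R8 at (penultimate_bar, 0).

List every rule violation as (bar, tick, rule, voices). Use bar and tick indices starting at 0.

(5, 0, R2, (0, 1))
(8, 2, R7, (1,))
(10, 0, R7, (1,))
(11, 0, R2, (0, 1))
(11, 0, R7, (1,))

bar 0: v0=F3 v1=F4 downbeat P8
bar 1: v0=G3 v1=B3 downbeat M3
bar 2: v0=F3 v1=C4 downbeat P5
bar 3: v0=A3 v1=F4 downbeat m6
bar 4: v0=B3 v1=D4 downbeat m3
bar 5: v0=C4 v1=C5 downbeat P8
bar 6: v0=B3 v1=D4 downbeat m3
bar 7: v0=C4 v1=A4 downbeat M6
bar 8: v0=D4 v1=F4 downbeat m3
bar 9: v0=E4 v1=B4 downbeat P5
bar 10: v0=E3 v1=C4 downbeat m6
bar 11: v0=F3 v1=F4 downbeat P8
  -> R2 @ bar 5 tick 0 v(0, 1): B3/G4 m6 -> C4/C5 P8 similar
  -> R7 @ bar 8 tick 2 v(1,): F4->B4 leap 6st
  -> R7 @ bar 10 tick 0 v(1,): E5->C4 leap 16st
  -> R2 @ bar 11 tick 0 v(0, 1): E3/G3 m3 -> F3/F4 P8 similar
  -> R7 @ bar 11 tick 0 v(1,): G3->F4 leap 10st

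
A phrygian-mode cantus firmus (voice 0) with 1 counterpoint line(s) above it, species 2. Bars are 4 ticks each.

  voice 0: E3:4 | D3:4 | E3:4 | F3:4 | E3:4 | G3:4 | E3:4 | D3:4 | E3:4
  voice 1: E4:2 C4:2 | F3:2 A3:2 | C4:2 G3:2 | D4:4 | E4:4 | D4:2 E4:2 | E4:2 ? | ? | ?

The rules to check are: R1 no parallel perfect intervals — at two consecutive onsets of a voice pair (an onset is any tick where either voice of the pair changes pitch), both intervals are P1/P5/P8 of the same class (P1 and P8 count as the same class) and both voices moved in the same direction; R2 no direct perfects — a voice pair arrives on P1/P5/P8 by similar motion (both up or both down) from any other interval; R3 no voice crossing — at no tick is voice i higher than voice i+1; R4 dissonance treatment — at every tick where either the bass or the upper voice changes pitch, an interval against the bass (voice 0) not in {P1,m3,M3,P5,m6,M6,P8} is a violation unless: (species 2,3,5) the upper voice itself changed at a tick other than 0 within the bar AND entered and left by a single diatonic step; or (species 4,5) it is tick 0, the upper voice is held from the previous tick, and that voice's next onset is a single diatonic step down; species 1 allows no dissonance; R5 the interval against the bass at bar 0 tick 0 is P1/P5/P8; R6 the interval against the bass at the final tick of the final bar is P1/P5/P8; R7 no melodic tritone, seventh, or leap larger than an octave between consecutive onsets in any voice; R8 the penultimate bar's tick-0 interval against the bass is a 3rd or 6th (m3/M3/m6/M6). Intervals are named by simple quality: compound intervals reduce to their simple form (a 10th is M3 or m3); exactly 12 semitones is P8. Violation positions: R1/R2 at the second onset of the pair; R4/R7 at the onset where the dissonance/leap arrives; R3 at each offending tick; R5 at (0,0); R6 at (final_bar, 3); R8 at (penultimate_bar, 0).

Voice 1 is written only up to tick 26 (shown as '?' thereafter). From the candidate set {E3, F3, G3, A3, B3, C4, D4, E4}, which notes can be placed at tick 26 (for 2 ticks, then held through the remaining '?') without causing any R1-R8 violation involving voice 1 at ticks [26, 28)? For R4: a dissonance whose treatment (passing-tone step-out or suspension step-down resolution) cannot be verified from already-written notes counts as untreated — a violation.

E3: legal
F3: violates R4,R7
G3: legal
A3: violates R4
B3: legal
C4: legal
D4: violates R4
E4: legal

{B3, C4, E3, E4, G3}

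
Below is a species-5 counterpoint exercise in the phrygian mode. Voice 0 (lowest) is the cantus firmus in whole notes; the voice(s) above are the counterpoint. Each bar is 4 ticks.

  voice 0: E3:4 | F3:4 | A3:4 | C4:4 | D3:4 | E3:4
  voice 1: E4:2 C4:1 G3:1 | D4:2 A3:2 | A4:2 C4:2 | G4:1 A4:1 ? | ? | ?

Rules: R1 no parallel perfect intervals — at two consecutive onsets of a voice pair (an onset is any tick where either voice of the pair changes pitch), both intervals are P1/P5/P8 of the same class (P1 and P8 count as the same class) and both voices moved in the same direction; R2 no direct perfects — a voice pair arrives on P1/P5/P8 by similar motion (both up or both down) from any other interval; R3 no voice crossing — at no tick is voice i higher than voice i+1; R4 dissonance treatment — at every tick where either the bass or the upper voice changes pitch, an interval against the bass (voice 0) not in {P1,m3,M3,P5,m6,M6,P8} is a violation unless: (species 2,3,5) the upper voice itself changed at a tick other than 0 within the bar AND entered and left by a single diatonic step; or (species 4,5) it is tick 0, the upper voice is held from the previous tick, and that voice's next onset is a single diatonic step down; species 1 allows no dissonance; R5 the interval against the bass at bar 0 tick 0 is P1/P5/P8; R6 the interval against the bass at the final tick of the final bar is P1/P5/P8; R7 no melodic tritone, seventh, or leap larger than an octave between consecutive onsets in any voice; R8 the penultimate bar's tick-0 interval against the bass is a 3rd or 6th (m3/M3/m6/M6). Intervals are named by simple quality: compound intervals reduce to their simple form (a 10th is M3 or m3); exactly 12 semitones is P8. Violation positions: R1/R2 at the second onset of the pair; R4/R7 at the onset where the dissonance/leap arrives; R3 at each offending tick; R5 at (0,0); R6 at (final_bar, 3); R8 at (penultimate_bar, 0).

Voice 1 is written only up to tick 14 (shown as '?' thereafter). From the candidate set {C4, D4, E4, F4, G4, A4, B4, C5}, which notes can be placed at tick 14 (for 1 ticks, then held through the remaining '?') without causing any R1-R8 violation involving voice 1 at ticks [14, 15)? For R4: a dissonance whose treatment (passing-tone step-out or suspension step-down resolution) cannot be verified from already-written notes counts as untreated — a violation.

{A4, C4, C5, E4, G4}

C4: legal
D4: violates R4
E4: legal
F4: violates R4
G4: legal
A4: legal
B4: violates R4
C5: legal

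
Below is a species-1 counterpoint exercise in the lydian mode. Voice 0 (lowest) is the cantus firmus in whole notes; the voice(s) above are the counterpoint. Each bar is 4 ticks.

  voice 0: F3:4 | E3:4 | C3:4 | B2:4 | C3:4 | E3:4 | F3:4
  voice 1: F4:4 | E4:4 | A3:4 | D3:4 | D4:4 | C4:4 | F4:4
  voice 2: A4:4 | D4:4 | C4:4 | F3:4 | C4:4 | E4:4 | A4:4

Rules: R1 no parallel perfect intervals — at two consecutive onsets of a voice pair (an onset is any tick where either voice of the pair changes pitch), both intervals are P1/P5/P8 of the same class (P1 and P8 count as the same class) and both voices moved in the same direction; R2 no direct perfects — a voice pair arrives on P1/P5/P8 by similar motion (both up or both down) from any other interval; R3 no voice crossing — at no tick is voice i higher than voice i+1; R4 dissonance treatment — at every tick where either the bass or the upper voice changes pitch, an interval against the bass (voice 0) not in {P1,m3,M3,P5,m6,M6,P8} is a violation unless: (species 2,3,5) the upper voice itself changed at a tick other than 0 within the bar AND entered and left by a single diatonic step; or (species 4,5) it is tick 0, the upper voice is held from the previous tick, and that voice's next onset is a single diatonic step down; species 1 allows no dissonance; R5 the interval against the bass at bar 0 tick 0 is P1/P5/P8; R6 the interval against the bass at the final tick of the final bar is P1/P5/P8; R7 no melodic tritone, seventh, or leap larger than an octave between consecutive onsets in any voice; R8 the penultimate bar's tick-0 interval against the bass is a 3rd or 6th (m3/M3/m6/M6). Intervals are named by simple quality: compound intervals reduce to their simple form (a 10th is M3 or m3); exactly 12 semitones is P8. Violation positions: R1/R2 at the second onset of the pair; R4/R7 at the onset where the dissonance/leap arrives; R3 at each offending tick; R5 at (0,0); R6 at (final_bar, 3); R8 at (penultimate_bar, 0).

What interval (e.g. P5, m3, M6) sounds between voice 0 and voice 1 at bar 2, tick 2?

M6

voice 0=C3 voice 1=A3 -> M6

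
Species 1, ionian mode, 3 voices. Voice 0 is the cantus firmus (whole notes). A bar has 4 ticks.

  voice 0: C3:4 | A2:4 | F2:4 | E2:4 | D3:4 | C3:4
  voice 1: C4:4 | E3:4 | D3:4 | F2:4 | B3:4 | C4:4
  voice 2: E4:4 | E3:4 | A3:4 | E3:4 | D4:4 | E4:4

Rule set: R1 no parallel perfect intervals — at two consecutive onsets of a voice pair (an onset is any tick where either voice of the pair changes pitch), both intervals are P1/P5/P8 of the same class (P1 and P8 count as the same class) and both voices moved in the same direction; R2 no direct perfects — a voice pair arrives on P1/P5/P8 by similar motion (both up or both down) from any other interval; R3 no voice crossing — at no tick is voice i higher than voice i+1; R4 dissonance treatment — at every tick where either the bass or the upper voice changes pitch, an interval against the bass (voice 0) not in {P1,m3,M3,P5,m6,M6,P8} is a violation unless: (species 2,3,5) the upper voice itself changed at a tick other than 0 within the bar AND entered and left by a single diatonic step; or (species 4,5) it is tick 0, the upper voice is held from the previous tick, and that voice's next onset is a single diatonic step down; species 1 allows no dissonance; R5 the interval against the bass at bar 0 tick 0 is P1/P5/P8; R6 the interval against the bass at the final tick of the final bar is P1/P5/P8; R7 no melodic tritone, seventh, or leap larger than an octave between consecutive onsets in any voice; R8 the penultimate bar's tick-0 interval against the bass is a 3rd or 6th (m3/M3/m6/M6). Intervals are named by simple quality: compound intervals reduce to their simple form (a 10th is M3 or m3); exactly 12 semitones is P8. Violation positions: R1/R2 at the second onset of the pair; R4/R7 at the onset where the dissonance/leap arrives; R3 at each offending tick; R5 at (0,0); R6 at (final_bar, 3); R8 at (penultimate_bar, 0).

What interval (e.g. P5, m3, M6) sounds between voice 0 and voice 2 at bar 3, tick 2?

P8

voice 0=E2 voice 2=E3 -> P8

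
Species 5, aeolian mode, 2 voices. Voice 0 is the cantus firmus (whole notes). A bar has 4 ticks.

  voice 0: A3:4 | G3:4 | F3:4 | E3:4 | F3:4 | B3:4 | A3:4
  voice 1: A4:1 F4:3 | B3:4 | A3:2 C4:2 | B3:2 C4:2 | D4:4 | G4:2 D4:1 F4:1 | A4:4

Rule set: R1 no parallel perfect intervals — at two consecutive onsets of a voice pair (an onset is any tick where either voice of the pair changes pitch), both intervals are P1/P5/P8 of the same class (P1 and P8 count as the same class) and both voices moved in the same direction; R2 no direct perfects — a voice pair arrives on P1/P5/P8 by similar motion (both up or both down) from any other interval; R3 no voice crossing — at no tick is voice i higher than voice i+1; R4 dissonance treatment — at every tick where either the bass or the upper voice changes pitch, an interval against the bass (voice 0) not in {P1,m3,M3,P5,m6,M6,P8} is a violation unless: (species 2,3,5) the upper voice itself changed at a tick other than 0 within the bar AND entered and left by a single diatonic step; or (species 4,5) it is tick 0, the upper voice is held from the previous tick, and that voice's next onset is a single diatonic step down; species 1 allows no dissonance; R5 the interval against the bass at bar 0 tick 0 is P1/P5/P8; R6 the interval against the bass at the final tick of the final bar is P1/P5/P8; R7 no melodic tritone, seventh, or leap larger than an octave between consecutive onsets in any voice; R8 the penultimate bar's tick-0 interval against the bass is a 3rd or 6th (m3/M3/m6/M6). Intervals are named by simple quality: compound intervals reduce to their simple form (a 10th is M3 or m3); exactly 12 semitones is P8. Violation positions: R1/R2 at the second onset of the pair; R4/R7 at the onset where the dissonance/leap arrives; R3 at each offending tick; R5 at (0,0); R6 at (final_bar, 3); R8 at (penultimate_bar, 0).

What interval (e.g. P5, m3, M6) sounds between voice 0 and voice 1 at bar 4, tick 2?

voice 0=F3 voice 1=D4 -> M6

M6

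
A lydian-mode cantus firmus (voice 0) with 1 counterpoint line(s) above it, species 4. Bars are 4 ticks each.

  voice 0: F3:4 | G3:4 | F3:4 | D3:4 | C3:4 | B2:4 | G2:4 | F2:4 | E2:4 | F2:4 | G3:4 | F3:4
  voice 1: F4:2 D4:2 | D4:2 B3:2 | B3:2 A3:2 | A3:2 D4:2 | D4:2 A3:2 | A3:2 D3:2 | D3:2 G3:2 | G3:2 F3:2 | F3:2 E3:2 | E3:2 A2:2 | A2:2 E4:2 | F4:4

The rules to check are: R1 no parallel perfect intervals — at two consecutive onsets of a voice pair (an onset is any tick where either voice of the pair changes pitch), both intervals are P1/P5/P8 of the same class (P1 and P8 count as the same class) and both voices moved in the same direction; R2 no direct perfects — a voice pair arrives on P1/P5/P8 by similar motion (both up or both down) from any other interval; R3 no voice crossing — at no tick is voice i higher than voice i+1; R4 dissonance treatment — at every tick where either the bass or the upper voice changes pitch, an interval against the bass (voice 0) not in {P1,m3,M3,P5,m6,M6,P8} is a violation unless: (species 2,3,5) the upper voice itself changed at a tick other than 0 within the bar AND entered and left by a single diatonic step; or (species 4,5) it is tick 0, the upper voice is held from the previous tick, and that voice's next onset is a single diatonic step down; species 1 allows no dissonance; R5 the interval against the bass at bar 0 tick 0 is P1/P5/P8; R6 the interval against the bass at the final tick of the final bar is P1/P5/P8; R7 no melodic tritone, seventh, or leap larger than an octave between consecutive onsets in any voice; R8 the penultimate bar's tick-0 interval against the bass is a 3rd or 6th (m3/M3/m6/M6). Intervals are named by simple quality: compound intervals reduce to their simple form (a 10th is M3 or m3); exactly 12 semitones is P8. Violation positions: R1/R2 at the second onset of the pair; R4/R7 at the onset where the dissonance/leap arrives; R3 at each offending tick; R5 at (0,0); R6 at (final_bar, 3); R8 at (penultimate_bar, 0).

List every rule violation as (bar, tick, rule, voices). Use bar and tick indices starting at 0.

bar 0: v0=F3 v1=F4 downbeat P8
bar 1: v0=G3 v1=D4 downbeat P5
bar 2: v0=F3 v1=B3 downbeat TT
bar 3: v0=D3 v1=A3 downbeat P5
bar 4: v0=C3 v1=D4 downbeat M2
bar 5: v0=B2 v1=A3 downbeat m7
bar 6: v0=G2 v1=D3 downbeat P5
bar 7: v0=F2 v1=G3 downbeat M2
bar 8: v0=E2 v1=F3 downbeat m2
bar 9: v0=F2 v1=E3 downbeat M7
bar 10: v0=G3 v1=A2 downbeat m7
bar 11: v0=F3 v1=F4 downbeat P8
  -> R4 @ bar 4 tick 0 v(0, 1): C3/D4 M2 untreated
  -> R4 @ bar 5 tick 0 v(0, 1): B2/A3 m7 untreated
  -> R4 @ bar 9 tick 0 v(0, 1): F2/E3 M7 untreated
  -> R3 @ bar 10 tick 0 v(0, 1): G3 above A2
  -> R4 @ bar 10 tick 0 v(0, 1): G3/A2 m7 untreated
  -> R7 @ bar 10 tick 0 v(0,): F2->G3 leap 14st
  -> R8 @ bar 10 tick 0 v(0, 1): penult m7 not 3rd/6th
  -> R3 @ bar 10 tick 1 v(0, 1): G3 above A2
  -> R7 @ bar 10 tick 2 v(1,): A2->E4 leap 19st

(4, 0, R4, (0, 1))
(5, 0, R4, (0, 1))
(9, 0, R4, (0, 1))
(10, 0, R3, (0, 1))
(10, 0, R4, (0, 1))
(10, 0, R7, (0,))
(10, 0, R8, (0, 1))
(10, 1, R3, (0, 1))
(10, 2, R7, (1,))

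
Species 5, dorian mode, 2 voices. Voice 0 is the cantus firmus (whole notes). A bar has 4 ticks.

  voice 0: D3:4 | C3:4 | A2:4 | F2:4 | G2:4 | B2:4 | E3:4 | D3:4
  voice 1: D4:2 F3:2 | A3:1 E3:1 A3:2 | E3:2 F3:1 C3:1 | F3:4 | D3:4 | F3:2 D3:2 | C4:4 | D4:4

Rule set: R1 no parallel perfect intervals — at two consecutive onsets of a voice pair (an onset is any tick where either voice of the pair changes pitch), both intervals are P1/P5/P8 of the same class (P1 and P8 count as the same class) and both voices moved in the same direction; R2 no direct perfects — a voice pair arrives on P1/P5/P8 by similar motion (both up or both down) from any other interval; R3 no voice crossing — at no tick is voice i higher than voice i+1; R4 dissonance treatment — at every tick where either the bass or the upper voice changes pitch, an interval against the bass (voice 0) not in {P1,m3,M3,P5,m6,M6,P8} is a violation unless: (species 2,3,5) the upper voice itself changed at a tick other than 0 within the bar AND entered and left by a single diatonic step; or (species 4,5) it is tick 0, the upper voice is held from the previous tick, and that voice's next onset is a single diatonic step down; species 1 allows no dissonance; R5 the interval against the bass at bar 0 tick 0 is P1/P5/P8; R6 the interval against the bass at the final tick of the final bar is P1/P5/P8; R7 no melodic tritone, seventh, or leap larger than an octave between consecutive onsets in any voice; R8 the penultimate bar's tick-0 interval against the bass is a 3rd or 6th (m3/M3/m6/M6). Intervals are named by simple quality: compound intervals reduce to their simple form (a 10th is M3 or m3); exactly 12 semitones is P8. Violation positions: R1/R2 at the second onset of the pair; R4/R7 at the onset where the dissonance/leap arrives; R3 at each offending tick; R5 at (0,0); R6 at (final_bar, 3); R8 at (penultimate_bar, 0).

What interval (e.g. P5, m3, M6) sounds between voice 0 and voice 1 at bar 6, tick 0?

voice 0=E3 voice 1=C4 -> m6

m6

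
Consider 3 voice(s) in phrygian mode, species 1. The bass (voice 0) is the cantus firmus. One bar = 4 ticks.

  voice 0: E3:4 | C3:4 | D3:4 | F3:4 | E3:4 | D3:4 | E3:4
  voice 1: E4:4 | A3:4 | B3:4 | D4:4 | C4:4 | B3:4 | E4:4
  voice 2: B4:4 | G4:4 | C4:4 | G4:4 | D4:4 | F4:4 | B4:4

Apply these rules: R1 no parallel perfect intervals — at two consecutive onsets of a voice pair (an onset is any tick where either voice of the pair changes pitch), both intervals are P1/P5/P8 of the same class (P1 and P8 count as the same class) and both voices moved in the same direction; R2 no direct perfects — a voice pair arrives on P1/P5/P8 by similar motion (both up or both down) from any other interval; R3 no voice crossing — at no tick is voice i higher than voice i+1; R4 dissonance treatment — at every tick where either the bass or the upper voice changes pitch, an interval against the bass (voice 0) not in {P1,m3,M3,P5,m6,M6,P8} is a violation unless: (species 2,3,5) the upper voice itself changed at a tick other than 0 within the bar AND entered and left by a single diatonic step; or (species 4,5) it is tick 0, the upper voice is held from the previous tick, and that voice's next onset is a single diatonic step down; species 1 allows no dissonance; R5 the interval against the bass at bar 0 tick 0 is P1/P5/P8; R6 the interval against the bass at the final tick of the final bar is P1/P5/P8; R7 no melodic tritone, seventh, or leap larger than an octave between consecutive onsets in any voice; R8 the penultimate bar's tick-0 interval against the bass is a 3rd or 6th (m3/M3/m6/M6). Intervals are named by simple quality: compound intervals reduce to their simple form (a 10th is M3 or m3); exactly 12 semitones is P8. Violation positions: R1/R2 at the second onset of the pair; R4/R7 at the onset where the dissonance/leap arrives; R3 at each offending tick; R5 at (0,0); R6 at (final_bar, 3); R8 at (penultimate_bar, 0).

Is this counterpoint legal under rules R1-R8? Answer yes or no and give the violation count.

No (8 violations)

bar 0: v0=E3 v1=E4 v2=B4 (P5)
bar 1: v0=C3 v1=A3 v2=G4 (P5)
bar 2: v0=D3 v1=B3 v2=C4 (m7)
bar 3: v0=F3 v1=D4 v2=G4 (M2)
bar 4: v0=E3 v1=C4 v2=D4 (m7)
bar 5: v0=D3 v1=B3 v2=F4 (m3)
bar 6: v0=E3 v1=E4 v2=B4 (P5)
  R1 @ bar1.0: E3/B4 P5 -> C3/G4 P5 similar
  R4 @ bar2.0: D3/C4 m7 untreated
  R4 @ bar3.0: F3/G4 M2 untreated
  R4 @ bar4.0: E3/D4 m7 untreated
  R2 @ bar6.0: D3/B3 M6 -> E3/E4 P8 similar
  R2 @ bar6.0: D3/F4 m3 -> E3/B4 P5 similar
  R2 @ bar6.0: B3/F4 TT -> E4/B4 P5 similar
  R7 @ bar6.0: F4->B4 leap 6st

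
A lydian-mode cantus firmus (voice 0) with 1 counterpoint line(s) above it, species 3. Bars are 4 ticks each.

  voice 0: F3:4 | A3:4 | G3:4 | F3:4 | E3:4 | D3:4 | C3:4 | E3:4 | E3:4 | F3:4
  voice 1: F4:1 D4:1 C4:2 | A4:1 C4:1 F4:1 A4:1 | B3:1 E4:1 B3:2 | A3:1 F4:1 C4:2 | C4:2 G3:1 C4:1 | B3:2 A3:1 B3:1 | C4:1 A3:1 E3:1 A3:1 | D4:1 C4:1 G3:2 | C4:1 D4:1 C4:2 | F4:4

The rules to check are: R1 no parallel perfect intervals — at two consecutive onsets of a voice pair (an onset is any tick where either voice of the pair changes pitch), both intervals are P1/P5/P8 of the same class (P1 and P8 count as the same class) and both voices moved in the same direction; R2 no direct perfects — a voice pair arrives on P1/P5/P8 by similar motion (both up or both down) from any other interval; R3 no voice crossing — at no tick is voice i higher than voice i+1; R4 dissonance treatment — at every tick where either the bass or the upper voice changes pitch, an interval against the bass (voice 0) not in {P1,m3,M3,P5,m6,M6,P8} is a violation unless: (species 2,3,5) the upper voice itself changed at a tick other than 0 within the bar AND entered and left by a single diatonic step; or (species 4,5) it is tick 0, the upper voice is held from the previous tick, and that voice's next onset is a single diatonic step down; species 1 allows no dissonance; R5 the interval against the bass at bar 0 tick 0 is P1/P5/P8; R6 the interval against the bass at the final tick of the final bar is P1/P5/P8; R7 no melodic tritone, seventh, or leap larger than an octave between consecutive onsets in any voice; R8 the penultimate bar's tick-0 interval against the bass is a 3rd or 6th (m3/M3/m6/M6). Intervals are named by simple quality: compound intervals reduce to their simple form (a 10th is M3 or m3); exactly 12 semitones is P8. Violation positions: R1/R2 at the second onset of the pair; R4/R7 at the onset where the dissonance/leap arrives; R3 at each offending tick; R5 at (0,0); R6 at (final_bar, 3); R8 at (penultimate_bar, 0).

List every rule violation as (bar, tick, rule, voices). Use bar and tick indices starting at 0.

bar 0: v0=F3 v1=F4 downbeat P8
bar 1: v0=A3 v1=A4 downbeat P8
bar 2: v0=G3 v1=B3 downbeat M3
bar 3: v0=F3 v1=A3 downbeat M3
bar 4: v0=E3 v1=C4 downbeat m6
bar 5: v0=D3 v1=B3 downbeat M6
bar 6: v0=C3 v1=C4 downbeat P8
bar 7: v0=E3 v1=D4 downbeat m7
bar 8: v0=E3 v1=C4 downbeat m6
bar 9: v0=F3 v1=F4 downbeat P8
  -> R2 @ bar 1 tick 0 v(0, 1): F3/C4 P5 -> A3/A4 P8 similar
  -> R7 @ bar 2 tick 0 v(1,): A4->B3 leap 10st
  -> R4 @ bar 7 tick 0 v(0, 1): E3/D4 m7 untreated
  -> R2 @ bar 9 tick 0 v(0, 1): E3/C4 m6 -> F3/F4 P8 similar

(1, 0, R2, (0, 1))
(2, 0, R7, (1,))
(7, 0, R4, (0, 1))
(9, 0, R2, (0, 1))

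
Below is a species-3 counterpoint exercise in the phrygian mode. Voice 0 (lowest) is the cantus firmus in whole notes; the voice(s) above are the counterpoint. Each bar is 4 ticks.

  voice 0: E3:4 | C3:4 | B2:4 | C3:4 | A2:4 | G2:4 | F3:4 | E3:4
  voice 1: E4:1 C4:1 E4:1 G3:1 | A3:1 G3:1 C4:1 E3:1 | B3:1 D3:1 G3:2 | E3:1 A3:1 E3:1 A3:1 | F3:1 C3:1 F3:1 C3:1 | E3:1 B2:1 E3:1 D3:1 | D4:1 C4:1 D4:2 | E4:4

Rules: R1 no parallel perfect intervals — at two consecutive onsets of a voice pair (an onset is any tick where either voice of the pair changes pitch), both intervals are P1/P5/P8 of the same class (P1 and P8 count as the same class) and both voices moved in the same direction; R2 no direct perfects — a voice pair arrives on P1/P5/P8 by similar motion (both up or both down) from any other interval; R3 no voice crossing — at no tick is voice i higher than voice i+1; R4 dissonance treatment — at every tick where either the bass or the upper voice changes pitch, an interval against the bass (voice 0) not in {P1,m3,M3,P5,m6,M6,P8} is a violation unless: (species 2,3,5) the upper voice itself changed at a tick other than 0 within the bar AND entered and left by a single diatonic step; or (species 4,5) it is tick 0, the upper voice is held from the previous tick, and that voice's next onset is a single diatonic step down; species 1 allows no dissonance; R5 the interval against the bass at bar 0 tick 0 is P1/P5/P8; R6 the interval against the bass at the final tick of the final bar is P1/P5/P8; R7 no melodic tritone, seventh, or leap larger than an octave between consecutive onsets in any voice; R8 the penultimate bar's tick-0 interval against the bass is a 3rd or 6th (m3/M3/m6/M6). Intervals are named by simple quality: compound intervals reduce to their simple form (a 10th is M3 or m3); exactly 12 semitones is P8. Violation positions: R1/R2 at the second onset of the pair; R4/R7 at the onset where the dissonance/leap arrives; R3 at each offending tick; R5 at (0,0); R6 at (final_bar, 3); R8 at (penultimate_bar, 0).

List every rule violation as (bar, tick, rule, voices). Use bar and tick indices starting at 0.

bar 0: v0=E3 v1=E4 downbeat P8
bar 1: v0=C3 v1=A3 downbeat M6
bar 2: v0=B2 v1=B3 downbeat P8
bar 3: v0=C3 v1=E3 downbeat M3
bar 4: v0=A2 v1=F3 downbeat m6
bar 5: v0=G2 v1=E3 downbeat M6
bar 6: v0=F3 v1=D4 downbeat M6
bar 7: v0=E3 v1=E4 downbeat P8
  -> R7 @ bar 6 tick 0 v(0,): G2->F3 leap 10st

(6, 0, R7, (0,))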